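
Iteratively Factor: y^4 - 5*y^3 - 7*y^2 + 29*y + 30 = (y - 3)*(y^3 - 2*y^2 - 13*y - 10) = (y - 3)*(y + 2)*(y^2 - 4*y - 5) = (y - 3)*(y + 1)*(y + 2)*(y - 5)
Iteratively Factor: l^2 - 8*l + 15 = (l - 5)*(l - 3)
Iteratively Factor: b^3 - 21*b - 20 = (b + 1)*(b^2 - b - 20) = (b + 1)*(b + 4)*(b - 5)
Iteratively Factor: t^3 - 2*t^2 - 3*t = (t)*(t^2 - 2*t - 3) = t*(t + 1)*(t - 3)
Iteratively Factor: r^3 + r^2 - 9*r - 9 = (r + 3)*(r^2 - 2*r - 3) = (r + 1)*(r + 3)*(r - 3)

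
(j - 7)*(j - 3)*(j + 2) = j^3 - 8*j^2 + j + 42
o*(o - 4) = o^2 - 4*o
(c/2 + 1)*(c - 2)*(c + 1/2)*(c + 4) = c^4/2 + 9*c^3/4 - c^2 - 9*c - 4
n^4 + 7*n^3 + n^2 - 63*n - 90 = (n - 3)*(n + 2)*(n + 3)*(n + 5)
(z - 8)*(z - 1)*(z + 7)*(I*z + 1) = I*z^4 + z^3 - 2*I*z^3 - 2*z^2 - 55*I*z^2 - 55*z + 56*I*z + 56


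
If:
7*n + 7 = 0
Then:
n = -1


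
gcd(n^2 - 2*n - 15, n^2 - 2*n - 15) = n^2 - 2*n - 15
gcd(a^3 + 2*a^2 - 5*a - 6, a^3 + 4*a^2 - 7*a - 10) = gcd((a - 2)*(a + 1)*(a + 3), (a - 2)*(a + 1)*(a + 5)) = a^2 - a - 2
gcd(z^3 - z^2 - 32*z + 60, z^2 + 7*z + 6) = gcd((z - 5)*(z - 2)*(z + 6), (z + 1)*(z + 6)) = z + 6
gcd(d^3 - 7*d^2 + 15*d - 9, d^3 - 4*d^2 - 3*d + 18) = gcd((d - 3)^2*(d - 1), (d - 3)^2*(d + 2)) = d^2 - 6*d + 9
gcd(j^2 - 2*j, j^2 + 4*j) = j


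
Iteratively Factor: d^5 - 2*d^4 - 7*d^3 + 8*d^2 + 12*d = (d + 2)*(d^4 - 4*d^3 + d^2 + 6*d) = (d + 1)*(d + 2)*(d^3 - 5*d^2 + 6*d) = (d - 2)*(d + 1)*(d + 2)*(d^2 - 3*d) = d*(d - 2)*(d + 1)*(d + 2)*(d - 3)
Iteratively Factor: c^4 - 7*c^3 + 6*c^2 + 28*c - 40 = (c + 2)*(c^3 - 9*c^2 + 24*c - 20) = (c - 2)*(c + 2)*(c^2 - 7*c + 10) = (c - 5)*(c - 2)*(c + 2)*(c - 2)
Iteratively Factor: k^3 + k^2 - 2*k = (k - 1)*(k^2 + 2*k) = (k - 1)*(k + 2)*(k)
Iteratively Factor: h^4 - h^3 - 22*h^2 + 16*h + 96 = (h + 2)*(h^3 - 3*h^2 - 16*h + 48) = (h - 3)*(h + 2)*(h^2 - 16) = (h - 3)*(h + 2)*(h + 4)*(h - 4)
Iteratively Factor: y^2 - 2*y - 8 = (y + 2)*(y - 4)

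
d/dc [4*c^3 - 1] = 12*c^2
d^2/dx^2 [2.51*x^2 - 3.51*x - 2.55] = 5.02000000000000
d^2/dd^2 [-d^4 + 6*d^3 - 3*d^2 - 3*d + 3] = -12*d^2 + 36*d - 6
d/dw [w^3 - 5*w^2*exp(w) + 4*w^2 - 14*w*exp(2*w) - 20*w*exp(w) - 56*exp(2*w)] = -5*w^2*exp(w) + 3*w^2 - 28*w*exp(2*w) - 30*w*exp(w) + 8*w - 126*exp(2*w) - 20*exp(w)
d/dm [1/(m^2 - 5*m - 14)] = (5 - 2*m)/(-m^2 + 5*m + 14)^2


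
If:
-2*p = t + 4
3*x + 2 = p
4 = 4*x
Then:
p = 5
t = -14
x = 1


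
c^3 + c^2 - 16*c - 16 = (c - 4)*(c + 1)*(c + 4)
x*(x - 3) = x^2 - 3*x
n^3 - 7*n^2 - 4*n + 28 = (n - 7)*(n - 2)*(n + 2)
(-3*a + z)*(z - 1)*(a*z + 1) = -3*a^2*z^2 + 3*a^2*z + a*z^3 - a*z^2 - 3*a*z + 3*a + z^2 - z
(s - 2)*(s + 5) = s^2 + 3*s - 10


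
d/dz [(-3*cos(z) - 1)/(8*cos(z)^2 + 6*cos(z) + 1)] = (24*sin(z)^2 - 16*cos(z) - 27)*sin(z)/((2*cos(z) + 1)^2*(4*cos(z) + 1)^2)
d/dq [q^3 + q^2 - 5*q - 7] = 3*q^2 + 2*q - 5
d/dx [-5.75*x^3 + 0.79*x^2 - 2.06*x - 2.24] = -17.25*x^2 + 1.58*x - 2.06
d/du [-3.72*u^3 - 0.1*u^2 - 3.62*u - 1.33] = -11.16*u^2 - 0.2*u - 3.62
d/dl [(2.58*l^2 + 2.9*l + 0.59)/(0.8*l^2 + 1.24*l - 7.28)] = (0.879200000000001*l^2 - 38.5088*l - 21.8436)/(0.64*l^4 + 1.984*l^3 - 10.1104*l^2 - 18.0544*l + 52.9984)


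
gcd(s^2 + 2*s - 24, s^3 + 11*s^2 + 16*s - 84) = s + 6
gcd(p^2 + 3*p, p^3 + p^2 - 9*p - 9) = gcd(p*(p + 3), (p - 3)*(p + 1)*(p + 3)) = p + 3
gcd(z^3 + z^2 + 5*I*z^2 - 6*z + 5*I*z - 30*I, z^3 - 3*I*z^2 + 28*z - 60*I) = z + 5*I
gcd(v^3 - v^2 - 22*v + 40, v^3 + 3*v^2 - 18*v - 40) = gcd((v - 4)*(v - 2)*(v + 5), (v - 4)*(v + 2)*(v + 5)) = v^2 + v - 20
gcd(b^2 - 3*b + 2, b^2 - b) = b - 1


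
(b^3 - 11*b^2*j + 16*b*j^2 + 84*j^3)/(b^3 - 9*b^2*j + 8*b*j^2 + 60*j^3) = (b - 7*j)/(b - 5*j)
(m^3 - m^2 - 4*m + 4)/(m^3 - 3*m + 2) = (m - 2)/(m - 1)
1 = 1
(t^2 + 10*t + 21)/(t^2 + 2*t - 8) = (t^2 + 10*t + 21)/(t^2 + 2*t - 8)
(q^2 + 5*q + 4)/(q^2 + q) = (q + 4)/q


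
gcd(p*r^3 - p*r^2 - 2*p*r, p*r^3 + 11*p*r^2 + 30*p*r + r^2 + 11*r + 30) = 1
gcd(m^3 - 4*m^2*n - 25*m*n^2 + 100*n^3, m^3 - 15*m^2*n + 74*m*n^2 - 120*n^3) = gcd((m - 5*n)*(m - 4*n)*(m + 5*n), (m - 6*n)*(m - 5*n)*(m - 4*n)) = m^2 - 9*m*n + 20*n^2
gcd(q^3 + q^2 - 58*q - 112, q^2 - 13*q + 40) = q - 8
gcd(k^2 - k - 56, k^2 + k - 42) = k + 7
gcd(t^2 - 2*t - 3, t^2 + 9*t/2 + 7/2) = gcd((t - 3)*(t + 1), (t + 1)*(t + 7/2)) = t + 1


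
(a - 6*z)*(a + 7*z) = a^2 + a*z - 42*z^2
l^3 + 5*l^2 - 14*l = l*(l - 2)*(l + 7)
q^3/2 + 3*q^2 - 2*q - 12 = (q/2 + 1)*(q - 2)*(q + 6)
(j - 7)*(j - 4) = j^2 - 11*j + 28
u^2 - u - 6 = (u - 3)*(u + 2)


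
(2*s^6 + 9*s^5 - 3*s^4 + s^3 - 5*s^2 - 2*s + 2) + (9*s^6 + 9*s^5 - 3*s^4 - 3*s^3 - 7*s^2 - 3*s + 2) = 11*s^6 + 18*s^5 - 6*s^4 - 2*s^3 - 12*s^2 - 5*s + 4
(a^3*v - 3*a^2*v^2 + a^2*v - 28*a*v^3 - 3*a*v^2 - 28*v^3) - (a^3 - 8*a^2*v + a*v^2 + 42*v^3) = a^3*v - a^3 - 3*a^2*v^2 + 9*a^2*v - 28*a*v^3 - 4*a*v^2 - 70*v^3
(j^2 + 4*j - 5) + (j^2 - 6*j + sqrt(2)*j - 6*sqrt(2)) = 2*j^2 - 2*j + sqrt(2)*j - 6*sqrt(2) - 5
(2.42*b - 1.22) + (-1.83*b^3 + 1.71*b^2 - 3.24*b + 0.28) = -1.83*b^3 + 1.71*b^2 - 0.82*b - 0.94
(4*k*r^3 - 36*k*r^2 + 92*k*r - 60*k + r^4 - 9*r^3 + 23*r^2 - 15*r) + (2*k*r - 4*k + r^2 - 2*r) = 4*k*r^3 - 36*k*r^2 + 94*k*r - 64*k + r^4 - 9*r^3 + 24*r^2 - 17*r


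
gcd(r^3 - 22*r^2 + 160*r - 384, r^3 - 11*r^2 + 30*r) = r - 6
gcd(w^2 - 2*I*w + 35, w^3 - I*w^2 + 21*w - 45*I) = w + 5*I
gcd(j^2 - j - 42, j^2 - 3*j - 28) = j - 7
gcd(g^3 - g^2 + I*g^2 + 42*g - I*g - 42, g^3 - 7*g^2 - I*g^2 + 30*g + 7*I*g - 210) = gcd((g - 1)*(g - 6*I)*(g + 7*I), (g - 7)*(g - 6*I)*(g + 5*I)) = g - 6*I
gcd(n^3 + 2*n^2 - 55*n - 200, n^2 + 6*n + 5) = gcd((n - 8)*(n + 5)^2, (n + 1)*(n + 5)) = n + 5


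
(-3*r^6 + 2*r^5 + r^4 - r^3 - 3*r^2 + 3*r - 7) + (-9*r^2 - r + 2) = -3*r^6 + 2*r^5 + r^4 - r^3 - 12*r^2 + 2*r - 5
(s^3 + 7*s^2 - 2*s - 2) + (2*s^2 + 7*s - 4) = s^3 + 9*s^2 + 5*s - 6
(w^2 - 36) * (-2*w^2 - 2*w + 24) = -2*w^4 - 2*w^3 + 96*w^2 + 72*w - 864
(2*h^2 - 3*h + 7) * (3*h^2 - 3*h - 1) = 6*h^4 - 15*h^3 + 28*h^2 - 18*h - 7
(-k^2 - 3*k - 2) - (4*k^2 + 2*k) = -5*k^2 - 5*k - 2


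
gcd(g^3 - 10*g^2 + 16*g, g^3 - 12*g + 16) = g - 2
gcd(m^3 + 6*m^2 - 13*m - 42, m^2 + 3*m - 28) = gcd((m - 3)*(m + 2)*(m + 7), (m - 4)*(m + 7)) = m + 7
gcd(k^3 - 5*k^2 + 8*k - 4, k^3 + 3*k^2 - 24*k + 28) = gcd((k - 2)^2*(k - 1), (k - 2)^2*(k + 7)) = k^2 - 4*k + 4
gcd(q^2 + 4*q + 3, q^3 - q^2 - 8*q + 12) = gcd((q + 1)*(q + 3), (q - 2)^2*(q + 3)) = q + 3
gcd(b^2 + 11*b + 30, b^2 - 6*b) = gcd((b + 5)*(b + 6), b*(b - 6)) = 1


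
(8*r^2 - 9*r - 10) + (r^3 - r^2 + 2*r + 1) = r^3 + 7*r^2 - 7*r - 9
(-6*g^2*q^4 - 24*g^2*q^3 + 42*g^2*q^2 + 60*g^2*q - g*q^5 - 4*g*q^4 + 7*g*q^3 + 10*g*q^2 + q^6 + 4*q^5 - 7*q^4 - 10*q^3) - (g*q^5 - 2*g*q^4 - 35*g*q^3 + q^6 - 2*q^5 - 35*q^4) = -6*g^2*q^4 - 24*g^2*q^3 + 42*g^2*q^2 + 60*g^2*q - 2*g*q^5 - 2*g*q^4 + 42*g*q^3 + 10*g*q^2 + 6*q^5 + 28*q^4 - 10*q^3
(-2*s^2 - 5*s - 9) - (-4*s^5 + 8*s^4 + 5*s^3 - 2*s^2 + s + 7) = 4*s^5 - 8*s^4 - 5*s^3 - 6*s - 16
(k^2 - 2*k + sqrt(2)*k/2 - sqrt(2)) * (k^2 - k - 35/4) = k^4 - 3*k^3 + sqrt(2)*k^3/2 - 27*k^2/4 - 3*sqrt(2)*k^2/2 - 27*sqrt(2)*k/8 + 35*k/2 + 35*sqrt(2)/4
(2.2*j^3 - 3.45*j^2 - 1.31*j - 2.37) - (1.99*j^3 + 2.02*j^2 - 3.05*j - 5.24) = 0.21*j^3 - 5.47*j^2 + 1.74*j + 2.87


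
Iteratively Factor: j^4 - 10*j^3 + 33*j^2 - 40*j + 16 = (j - 1)*(j^3 - 9*j^2 + 24*j - 16) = (j - 1)^2*(j^2 - 8*j + 16) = (j - 4)*(j - 1)^2*(j - 4)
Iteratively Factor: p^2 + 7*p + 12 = (p + 3)*(p + 4)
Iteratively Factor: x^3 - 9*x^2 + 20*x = (x - 4)*(x^2 - 5*x) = (x - 5)*(x - 4)*(x)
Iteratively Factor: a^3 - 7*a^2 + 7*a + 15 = (a - 3)*(a^2 - 4*a - 5) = (a - 5)*(a - 3)*(a + 1)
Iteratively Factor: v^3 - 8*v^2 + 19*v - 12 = (v - 4)*(v^2 - 4*v + 3) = (v - 4)*(v - 3)*(v - 1)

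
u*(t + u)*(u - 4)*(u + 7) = t*u^3 + 3*t*u^2 - 28*t*u + u^4 + 3*u^3 - 28*u^2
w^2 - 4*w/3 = w*(w - 4/3)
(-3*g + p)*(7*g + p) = -21*g^2 + 4*g*p + p^2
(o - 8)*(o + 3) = o^2 - 5*o - 24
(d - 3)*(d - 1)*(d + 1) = d^3 - 3*d^2 - d + 3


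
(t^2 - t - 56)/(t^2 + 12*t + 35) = (t - 8)/(t + 5)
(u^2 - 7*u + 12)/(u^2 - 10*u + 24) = (u - 3)/(u - 6)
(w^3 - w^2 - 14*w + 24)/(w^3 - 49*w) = (w^3 - w^2 - 14*w + 24)/(w*(w^2 - 49))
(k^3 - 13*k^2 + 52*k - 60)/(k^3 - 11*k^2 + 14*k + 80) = (k^2 - 8*k + 12)/(k^2 - 6*k - 16)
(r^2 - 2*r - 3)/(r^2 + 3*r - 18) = (r + 1)/(r + 6)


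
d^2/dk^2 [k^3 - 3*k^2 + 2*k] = 6*k - 6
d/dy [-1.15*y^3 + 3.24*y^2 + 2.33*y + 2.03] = -3.45*y^2 + 6.48*y + 2.33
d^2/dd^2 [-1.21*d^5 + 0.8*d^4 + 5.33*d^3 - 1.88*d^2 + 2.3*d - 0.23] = -24.2*d^3 + 9.6*d^2 + 31.98*d - 3.76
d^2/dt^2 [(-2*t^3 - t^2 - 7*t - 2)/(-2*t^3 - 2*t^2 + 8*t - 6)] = (-t^6 + 45*t^5 + 9*t^4 + 60*t^3 - 225*t^2 - 51*t + 119)/(t^9 + 3*t^8 - 9*t^7 - 14*t^6 + 54*t^5 - 15*t^4 - 109*t^3 + 171*t^2 - 108*t + 27)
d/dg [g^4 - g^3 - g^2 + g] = 4*g^3 - 3*g^2 - 2*g + 1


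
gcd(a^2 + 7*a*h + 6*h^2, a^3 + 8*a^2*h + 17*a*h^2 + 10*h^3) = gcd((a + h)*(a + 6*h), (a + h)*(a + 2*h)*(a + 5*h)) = a + h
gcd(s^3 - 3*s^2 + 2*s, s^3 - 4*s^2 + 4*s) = s^2 - 2*s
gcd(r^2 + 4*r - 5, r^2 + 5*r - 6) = r - 1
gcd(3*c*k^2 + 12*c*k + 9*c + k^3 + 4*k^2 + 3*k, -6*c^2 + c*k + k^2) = 3*c + k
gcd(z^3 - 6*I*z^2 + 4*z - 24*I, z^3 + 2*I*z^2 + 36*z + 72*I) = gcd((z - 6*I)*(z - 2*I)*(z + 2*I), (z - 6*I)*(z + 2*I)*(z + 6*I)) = z^2 - 4*I*z + 12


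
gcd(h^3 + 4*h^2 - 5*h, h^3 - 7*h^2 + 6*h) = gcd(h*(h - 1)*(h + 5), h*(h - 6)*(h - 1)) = h^2 - h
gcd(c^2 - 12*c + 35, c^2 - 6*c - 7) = c - 7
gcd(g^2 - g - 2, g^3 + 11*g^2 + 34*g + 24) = g + 1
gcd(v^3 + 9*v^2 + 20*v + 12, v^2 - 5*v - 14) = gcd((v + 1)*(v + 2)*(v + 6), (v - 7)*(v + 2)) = v + 2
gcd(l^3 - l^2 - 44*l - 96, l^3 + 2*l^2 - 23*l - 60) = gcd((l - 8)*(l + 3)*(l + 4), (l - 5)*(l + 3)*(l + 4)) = l^2 + 7*l + 12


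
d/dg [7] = 0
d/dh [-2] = 0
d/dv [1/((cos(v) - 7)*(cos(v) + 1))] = 2*(cos(v) - 3)*sin(v)/((cos(v) - 7)^2*(cos(v) + 1)^2)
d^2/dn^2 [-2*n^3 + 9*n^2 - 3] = 18 - 12*n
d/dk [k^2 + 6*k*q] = 2*k + 6*q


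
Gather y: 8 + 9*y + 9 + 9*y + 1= 18*y + 18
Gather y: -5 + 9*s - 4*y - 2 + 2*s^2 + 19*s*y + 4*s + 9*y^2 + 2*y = 2*s^2 + 13*s + 9*y^2 + y*(19*s - 2) - 7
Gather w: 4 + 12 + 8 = 24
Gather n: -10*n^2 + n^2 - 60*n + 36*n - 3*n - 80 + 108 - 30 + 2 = -9*n^2 - 27*n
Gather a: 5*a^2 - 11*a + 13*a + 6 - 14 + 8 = 5*a^2 + 2*a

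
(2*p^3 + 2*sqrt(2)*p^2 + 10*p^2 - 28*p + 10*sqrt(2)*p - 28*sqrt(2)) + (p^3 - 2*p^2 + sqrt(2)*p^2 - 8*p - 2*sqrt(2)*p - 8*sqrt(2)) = 3*p^3 + 3*sqrt(2)*p^2 + 8*p^2 - 36*p + 8*sqrt(2)*p - 36*sqrt(2)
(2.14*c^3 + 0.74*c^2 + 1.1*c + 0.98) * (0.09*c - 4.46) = 0.1926*c^4 - 9.4778*c^3 - 3.2014*c^2 - 4.8178*c - 4.3708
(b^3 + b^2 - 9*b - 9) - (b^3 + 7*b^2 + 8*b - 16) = -6*b^2 - 17*b + 7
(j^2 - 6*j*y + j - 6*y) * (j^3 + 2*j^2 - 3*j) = j^5 - 6*j^4*y + 3*j^4 - 18*j^3*y - j^3 + 6*j^2*y - 3*j^2 + 18*j*y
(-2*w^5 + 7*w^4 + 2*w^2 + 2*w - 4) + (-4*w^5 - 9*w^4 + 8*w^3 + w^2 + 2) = -6*w^5 - 2*w^4 + 8*w^3 + 3*w^2 + 2*w - 2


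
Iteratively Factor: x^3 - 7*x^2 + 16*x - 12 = (x - 2)*(x^2 - 5*x + 6) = (x - 3)*(x - 2)*(x - 2)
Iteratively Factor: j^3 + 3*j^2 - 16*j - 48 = (j + 3)*(j^2 - 16) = (j + 3)*(j + 4)*(j - 4)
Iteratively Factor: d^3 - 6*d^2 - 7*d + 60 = (d - 5)*(d^2 - d - 12) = (d - 5)*(d + 3)*(d - 4)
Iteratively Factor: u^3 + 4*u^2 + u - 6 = (u - 1)*(u^2 + 5*u + 6) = (u - 1)*(u + 2)*(u + 3)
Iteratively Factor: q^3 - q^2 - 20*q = (q)*(q^2 - q - 20) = q*(q + 4)*(q - 5)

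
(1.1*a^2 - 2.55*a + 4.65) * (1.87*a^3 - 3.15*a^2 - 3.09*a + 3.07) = 2.057*a^5 - 8.2335*a^4 + 13.329*a^3 - 3.391*a^2 - 22.197*a + 14.2755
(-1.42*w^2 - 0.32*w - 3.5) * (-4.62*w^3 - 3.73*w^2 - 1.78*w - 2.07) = 6.5604*w^5 + 6.775*w^4 + 19.8912*w^3 + 16.564*w^2 + 6.8924*w + 7.245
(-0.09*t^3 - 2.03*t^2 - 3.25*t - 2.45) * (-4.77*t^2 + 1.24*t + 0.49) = 0.4293*t^5 + 9.5715*t^4 + 12.9412*t^3 + 6.6618*t^2 - 4.6305*t - 1.2005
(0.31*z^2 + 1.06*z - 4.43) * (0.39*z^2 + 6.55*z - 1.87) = 0.1209*z^4 + 2.4439*z^3 + 4.6356*z^2 - 30.9987*z + 8.2841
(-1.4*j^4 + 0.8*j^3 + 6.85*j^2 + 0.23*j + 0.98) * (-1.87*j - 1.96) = 2.618*j^5 + 1.248*j^4 - 14.3775*j^3 - 13.8561*j^2 - 2.2834*j - 1.9208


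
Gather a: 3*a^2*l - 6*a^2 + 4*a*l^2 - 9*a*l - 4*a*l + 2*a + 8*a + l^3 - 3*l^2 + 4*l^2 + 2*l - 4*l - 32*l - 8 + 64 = a^2*(3*l - 6) + a*(4*l^2 - 13*l + 10) + l^3 + l^2 - 34*l + 56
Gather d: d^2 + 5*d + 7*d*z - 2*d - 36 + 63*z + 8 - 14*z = d^2 + d*(7*z + 3) + 49*z - 28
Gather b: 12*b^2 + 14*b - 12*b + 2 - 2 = 12*b^2 + 2*b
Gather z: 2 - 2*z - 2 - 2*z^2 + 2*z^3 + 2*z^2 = 2*z^3 - 2*z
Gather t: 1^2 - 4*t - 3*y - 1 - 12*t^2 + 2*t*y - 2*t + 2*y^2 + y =-12*t^2 + t*(2*y - 6) + 2*y^2 - 2*y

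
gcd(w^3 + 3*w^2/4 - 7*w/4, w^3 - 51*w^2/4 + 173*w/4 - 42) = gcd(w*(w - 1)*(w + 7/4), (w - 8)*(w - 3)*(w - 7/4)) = 1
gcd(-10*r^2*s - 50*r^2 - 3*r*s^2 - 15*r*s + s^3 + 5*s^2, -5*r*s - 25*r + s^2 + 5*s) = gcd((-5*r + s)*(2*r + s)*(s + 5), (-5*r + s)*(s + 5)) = 5*r*s + 25*r - s^2 - 5*s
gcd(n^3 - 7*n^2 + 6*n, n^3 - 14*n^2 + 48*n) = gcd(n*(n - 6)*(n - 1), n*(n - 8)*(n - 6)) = n^2 - 6*n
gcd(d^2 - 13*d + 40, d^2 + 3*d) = 1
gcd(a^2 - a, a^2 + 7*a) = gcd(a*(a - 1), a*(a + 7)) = a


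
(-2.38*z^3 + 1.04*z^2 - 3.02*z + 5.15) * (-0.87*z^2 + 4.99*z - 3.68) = 2.0706*z^5 - 12.781*z^4 + 16.5754*z^3 - 23.3775*z^2 + 36.8121*z - 18.952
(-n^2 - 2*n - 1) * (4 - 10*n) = 10*n^3 + 16*n^2 + 2*n - 4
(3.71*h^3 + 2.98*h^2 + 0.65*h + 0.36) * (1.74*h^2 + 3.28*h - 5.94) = 6.4554*h^5 + 17.354*h^4 - 11.132*h^3 - 14.9428*h^2 - 2.6802*h - 2.1384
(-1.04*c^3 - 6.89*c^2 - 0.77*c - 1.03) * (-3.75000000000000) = 3.9*c^3 + 25.8375*c^2 + 2.8875*c + 3.8625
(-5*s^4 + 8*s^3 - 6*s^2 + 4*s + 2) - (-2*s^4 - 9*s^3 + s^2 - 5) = -3*s^4 + 17*s^3 - 7*s^2 + 4*s + 7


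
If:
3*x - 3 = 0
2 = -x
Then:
No Solution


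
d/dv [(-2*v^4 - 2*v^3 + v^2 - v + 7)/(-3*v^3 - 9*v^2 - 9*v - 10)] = (6*v^6 + 36*v^5 + 75*v^4 + 110*v^3 + 105*v^2 + 106*v + 73)/(9*v^6 + 54*v^5 + 135*v^4 + 222*v^3 + 261*v^2 + 180*v + 100)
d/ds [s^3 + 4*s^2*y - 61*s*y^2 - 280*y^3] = 3*s^2 + 8*s*y - 61*y^2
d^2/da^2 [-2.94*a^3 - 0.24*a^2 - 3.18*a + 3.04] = -17.64*a - 0.48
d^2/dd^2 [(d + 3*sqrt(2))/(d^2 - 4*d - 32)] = 2*(-4*(d - 2)^2*(d + 3*sqrt(2)) + (-3*d - 3*sqrt(2) + 4)*(-d^2 + 4*d + 32))/(-d^2 + 4*d + 32)^3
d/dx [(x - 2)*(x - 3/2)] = 2*x - 7/2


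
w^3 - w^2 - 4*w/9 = w*(w - 4/3)*(w + 1/3)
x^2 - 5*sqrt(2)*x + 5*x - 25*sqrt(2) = (x + 5)*(x - 5*sqrt(2))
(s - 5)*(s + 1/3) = s^2 - 14*s/3 - 5/3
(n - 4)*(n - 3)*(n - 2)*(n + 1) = n^4 - 8*n^3 + 17*n^2 + 2*n - 24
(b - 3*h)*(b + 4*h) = b^2 + b*h - 12*h^2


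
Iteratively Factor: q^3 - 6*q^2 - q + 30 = (q - 3)*(q^2 - 3*q - 10) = (q - 5)*(q - 3)*(q + 2)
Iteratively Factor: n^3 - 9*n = (n - 3)*(n^2 + 3*n) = (n - 3)*(n + 3)*(n)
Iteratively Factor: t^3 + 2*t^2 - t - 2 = (t - 1)*(t^2 + 3*t + 2) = (t - 1)*(t + 1)*(t + 2)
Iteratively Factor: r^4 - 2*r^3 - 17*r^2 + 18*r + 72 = (r - 3)*(r^3 + r^2 - 14*r - 24) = (r - 3)*(r + 3)*(r^2 - 2*r - 8) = (r - 4)*(r - 3)*(r + 3)*(r + 2)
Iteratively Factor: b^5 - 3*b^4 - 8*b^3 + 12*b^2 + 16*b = (b - 2)*(b^4 - b^3 - 10*b^2 - 8*b) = (b - 4)*(b - 2)*(b^3 + 3*b^2 + 2*b) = (b - 4)*(b - 2)*(b + 2)*(b^2 + b) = (b - 4)*(b - 2)*(b + 1)*(b + 2)*(b)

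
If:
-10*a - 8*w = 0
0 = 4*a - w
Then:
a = 0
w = 0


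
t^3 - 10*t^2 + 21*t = t*(t - 7)*(t - 3)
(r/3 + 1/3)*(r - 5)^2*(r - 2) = r^4/3 - 11*r^3/3 + 11*r^2 - 5*r/3 - 50/3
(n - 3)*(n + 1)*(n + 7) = n^3 + 5*n^2 - 17*n - 21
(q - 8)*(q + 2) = q^2 - 6*q - 16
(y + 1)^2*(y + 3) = y^3 + 5*y^2 + 7*y + 3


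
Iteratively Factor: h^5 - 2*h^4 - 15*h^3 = (h - 5)*(h^4 + 3*h^3) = (h - 5)*(h + 3)*(h^3) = h*(h - 5)*(h + 3)*(h^2) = h^2*(h - 5)*(h + 3)*(h)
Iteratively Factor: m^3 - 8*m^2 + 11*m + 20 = (m - 4)*(m^2 - 4*m - 5) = (m - 5)*(m - 4)*(m + 1)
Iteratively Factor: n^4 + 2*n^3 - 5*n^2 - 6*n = (n + 3)*(n^3 - n^2 - 2*n) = (n - 2)*(n + 3)*(n^2 + n) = n*(n - 2)*(n + 3)*(n + 1)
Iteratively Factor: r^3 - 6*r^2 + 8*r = (r - 4)*(r^2 - 2*r) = (r - 4)*(r - 2)*(r)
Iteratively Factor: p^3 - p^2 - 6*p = (p - 3)*(p^2 + 2*p) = (p - 3)*(p + 2)*(p)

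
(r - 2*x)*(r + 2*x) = r^2 - 4*x^2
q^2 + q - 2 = (q - 1)*(q + 2)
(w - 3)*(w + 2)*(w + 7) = w^3 + 6*w^2 - 13*w - 42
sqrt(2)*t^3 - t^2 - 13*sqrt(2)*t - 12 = (t - 3*sqrt(2))*(t + 2*sqrt(2))*(sqrt(2)*t + 1)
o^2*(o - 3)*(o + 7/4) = o^4 - 5*o^3/4 - 21*o^2/4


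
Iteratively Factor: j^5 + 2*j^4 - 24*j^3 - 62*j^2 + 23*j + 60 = (j + 1)*(j^4 + j^3 - 25*j^2 - 37*j + 60) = (j + 1)*(j + 4)*(j^3 - 3*j^2 - 13*j + 15) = (j + 1)*(j + 3)*(j + 4)*(j^2 - 6*j + 5) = (j - 5)*(j + 1)*(j + 3)*(j + 4)*(j - 1)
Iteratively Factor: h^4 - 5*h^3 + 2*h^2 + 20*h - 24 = (h + 2)*(h^3 - 7*h^2 + 16*h - 12) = (h - 3)*(h + 2)*(h^2 - 4*h + 4) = (h - 3)*(h - 2)*(h + 2)*(h - 2)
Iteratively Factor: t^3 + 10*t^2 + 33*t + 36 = (t + 3)*(t^2 + 7*t + 12) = (t + 3)*(t + 4)*(t + 3)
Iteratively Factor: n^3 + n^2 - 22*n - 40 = (n + 2)*(n^2 - n - 20) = (n - 5)*(n + 2)*(n + 4)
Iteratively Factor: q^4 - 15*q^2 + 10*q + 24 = (q + 4)*(q^3 - 4*q^2 + q + 6) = (q - 2)*(q + 4)*(q^2 - 2*q - 3) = (q - 2)*(q + 1)*(q + 4)*(q - 3)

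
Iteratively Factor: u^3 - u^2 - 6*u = (u + 2)*(u^2 - 3*u) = u*(u + 2)*(u - 3)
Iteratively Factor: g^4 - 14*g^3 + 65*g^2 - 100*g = (g - 4)*(g^3 - 10*g^2 + 25*g) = g*(g - 4)*(g^2 - 10*g + 25) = g*(g - 5)*(g - 4)*(g - 5)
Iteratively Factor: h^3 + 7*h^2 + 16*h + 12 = (h + 2)*(h^2 + 5*h + 6) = (h + 2)*(h + 3)*(h + 2)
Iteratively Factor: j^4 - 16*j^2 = (j - 4)*(j^3 + 4*j^2) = (j - 4)*(j + 4)*(j^2) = j*(j - 4)*(j + 4)*(j)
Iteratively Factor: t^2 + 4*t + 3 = (t + 1)*(t + 3)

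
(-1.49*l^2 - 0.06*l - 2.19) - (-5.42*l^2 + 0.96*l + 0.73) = 3.93*l^2 - 1.02*l - 2.92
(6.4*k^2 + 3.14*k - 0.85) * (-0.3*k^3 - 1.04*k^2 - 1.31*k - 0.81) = -1.92*k^5 - 7.598*k^4 - 11.3946*k^3 - 8.4134*k^2 - 1.4299*k + 0.6885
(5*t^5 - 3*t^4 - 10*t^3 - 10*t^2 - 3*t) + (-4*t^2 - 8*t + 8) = 5*t^5 - 3*t^4 - 10*t^3 - 14*t^2 - 11*t + 8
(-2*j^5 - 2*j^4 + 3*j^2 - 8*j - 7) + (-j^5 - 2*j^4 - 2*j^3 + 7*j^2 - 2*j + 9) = -3*j^5 - 4*j^4 - 2*j^3 + 10*j^2 - 10*j + 2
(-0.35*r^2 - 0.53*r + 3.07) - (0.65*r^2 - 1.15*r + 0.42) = -1.0*r^2 + 0.62*r + 2.65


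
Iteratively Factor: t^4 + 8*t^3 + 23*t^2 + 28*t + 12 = (t + 2)*(t^3 + 6*t^2 + 11*t + 6) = (t + 1)*(t + 2)*(t^2 + 5*t + 6) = (t + 1)*(t + 2)^2*(t + 3)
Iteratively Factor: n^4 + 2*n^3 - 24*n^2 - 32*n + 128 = (n + 4)*(n^3 - 2*n^2 - 16*n + 32) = (n - 4)*(n + 4)*(n^2 + 2*n - 8) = (n - 4)*(n - 2)*(n + 4)*(n + 4)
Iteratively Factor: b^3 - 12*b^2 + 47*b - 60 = (b - 3)*(b^2 - 9*b + 20) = (b - 4)*(b - 3)*(b - 5)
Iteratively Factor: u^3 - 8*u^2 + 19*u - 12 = (u - 4)*(u^2 - 4*u + 3) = (u - 4)*(u - 3)*(u - 1)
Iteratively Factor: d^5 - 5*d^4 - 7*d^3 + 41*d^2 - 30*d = (d + 3)*(d^4 - 8*d^3 + 17*d^2 - 10*d) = d*(d + 3)*(d^3 - 8*d^2 + 17*d - 10) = d*(d - 1)*(d + 3)*(d^2 - 7*d + 10) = d*(d - 5)*(d - 1)*(d + 3)*(d - 2)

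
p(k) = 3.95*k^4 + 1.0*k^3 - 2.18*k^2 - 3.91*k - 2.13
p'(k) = 15.8*k^3 + 3.0*k^2 - 4.36*k - 3.91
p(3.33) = 483.31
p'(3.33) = 598.27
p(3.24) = 431.62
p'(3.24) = 550.85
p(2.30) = 100.05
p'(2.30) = 194.17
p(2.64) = 182.63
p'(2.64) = 296.20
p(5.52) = 3745.42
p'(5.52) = 2720.94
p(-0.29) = -1.18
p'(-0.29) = -2.78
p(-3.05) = 302.96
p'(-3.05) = -410.99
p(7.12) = 10371.65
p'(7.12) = 5820.05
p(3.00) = 313.47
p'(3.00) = 436.61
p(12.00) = 83272.23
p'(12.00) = 27678.17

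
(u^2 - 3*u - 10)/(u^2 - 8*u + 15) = (u + 2)/(u - 3)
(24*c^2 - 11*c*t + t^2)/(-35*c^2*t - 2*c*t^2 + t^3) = (-24*c^2 + 11*c*t - t^2)/(t*(35*c^2 + 2*c*t - t^2))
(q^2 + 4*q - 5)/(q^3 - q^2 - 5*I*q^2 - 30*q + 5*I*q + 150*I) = (q - 1)/(q^2 - q*(6 + 5*I) + 30*I)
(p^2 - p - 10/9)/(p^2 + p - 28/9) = (9*p^2 - 9*p - 10)/(9*p^2 + 9*p - 28)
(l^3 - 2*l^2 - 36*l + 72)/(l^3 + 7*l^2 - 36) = (l - 6)/(l + 3)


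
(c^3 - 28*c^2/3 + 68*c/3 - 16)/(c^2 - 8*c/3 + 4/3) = (3*c^2 - 22*c + 24)/(3*c - 2)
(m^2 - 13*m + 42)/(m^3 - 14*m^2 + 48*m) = (m - 7)/(m*(m - 8))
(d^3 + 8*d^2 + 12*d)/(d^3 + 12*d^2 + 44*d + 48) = d/(d + 4)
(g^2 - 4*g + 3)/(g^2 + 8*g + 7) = (g^2 - 4*g + 3)/(g^2 + 8*g + 7)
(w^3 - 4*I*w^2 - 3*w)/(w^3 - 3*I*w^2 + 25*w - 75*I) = w*(w - I)/(w^2 + 25)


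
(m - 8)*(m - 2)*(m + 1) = m^3 - 9*m^2 + 6*m + 16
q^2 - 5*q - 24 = (q - 8)*(q + 3)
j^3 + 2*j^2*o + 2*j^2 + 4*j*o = j*(j + 2)*(j + 2*o)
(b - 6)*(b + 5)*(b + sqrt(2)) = b^3 - b^2 + sqrt(2)*b^2 - 30*b - sqrt(2)*b - 30*sqrt(2)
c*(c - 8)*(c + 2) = c^3 - 6*c^2 - 16*c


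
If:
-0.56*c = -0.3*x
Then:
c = 0.535714285714286*x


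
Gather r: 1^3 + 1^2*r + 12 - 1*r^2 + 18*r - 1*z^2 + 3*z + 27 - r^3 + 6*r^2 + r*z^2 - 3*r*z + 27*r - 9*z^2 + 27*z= -r^3 + 5*r^2 + r*(z^2 - 3*z + 46) - 10*z^2 + 30*z + 40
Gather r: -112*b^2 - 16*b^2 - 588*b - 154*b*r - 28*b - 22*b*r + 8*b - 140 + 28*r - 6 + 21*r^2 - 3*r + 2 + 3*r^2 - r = -128*b^2 - 608*b + 24*r^2 + r*(24 - 176*b) - 144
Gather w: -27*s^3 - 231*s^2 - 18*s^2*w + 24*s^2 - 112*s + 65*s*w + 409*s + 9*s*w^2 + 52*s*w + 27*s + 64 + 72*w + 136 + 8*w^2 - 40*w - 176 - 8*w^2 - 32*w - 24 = -27*s^3 - 207*s^2 + 9*s*w^2 + 324*s + w*(-18*s^2 + 117*s)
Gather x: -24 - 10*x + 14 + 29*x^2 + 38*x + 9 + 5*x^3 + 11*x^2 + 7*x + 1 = 5*x^3 + 40*x^2 + 35*x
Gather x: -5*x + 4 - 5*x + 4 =8 - 10*x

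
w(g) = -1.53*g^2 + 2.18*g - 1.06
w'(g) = 2.18 - 3.06*g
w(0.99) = -0.40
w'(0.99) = -0.85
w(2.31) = -4.19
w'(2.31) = -4.89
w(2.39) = -4.59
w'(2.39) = -5.13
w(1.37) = -0.95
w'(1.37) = -2.01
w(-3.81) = -31.58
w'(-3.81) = 13.84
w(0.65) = -0.29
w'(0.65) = 0.19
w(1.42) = -1.05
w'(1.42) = -2.17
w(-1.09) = -5.25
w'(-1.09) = 5.52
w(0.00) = -1.06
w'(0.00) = 2.18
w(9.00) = -105.37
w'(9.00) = -25.36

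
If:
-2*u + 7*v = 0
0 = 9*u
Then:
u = 0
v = 0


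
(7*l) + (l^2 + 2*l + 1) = l^2 + 9*l + 1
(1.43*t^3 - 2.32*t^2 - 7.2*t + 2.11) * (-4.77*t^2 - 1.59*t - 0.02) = -6.8211*t^5 + 8.7927*t^4 + 38.0042*t^3 + 1.4297*t^2 - 3.2109*t - 0.0422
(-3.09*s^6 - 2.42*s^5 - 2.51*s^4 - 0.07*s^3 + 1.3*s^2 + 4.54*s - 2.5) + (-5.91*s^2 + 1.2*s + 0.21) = -3.09*s^6 - 2.42*s^5 - 2.51*s^4 - 0.07*s^3 - 4.61*s^2 + 5.74*s - 2.29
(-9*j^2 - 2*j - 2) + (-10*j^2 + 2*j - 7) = -19*j^2 - 9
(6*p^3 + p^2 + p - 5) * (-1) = -6*p^3 - p^2 - p + 5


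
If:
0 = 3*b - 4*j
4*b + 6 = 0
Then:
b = -3/2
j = -9/8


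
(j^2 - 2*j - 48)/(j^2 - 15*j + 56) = (j + 6)/(j - 7)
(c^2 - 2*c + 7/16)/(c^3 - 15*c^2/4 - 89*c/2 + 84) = (c - 1/4)/(c^2 - 2*c - 48)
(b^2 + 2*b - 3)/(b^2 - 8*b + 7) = (b + 3)/(b - 7)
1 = 1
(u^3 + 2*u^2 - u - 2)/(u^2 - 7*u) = (u^3 + 2*u^2 - u - 2)/(u*(u - 7))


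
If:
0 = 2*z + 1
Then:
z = -1/2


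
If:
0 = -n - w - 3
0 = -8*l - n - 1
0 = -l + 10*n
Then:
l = -10/81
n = -1/81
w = -242/81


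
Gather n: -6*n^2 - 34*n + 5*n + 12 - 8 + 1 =-6*n^2 - 29*n + 5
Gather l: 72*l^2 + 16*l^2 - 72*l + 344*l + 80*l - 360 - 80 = 88*l^2 + 352*l - 440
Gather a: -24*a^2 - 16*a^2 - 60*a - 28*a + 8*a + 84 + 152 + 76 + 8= -40*a^2 - 80*a + 320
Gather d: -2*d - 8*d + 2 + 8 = 10 - 10*d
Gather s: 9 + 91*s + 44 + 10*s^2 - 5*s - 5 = 10*s^2 + 86*s + 48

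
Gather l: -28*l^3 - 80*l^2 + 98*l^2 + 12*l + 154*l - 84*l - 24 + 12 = -28*l^3 + 18*l^2 + 82*l - 12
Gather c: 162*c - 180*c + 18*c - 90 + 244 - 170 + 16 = 0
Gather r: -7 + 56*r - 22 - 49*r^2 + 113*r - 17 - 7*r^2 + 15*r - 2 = -56*r^2 + 184*r - 48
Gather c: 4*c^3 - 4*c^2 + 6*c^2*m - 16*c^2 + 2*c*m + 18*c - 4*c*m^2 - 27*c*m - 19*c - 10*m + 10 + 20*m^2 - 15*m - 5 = 4*c^3 + c^2*(6*m - 20) + c*(-4*m^2 - 25*m - 1) + 20*m^2 - 25*m + 5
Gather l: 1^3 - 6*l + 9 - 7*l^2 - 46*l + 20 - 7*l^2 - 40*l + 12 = -14*l^2 - 92*l + 42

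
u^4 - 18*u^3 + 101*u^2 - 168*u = u*(u - 8)*(u - 7)*(u - 3)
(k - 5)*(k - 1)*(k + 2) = k^3 - 4*k^2 - 7*k + 10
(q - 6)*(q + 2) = q^2 - 4*q - 12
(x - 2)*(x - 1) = x^2 - 3*x + 2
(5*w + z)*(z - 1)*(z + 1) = 5*w*z^2 - 5*w + z^3 - z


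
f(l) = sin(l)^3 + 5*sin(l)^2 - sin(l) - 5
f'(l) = 3*sin(l)^2*cos(l) + 10*sin(l)*cos(l) - cos(l)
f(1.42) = -0.14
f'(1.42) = 1.78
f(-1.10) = -0.85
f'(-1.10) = -3.42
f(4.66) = -0.01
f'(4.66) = 0.42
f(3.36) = -4.56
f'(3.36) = 2.95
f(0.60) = -3.79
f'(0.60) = 4.62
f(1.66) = -0.05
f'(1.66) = -1.06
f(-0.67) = -2.69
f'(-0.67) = -4.74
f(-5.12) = -0.93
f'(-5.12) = 4.25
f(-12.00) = -3.94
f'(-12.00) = 4.41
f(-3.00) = -4.76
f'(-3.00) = 2.33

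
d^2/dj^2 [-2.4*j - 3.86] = 0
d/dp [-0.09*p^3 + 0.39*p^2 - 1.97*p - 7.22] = -0.27*p^2 + 0.78*p - 1.97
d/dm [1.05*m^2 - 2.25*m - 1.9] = 2.1*m - 2.25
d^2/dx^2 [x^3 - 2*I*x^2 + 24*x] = 6*x - 4*I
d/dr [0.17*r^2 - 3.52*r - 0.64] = 0.34*r - 3.52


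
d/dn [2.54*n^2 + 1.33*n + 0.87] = 5.08*n + 1.33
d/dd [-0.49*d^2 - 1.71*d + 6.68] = -0.98*d - 1.71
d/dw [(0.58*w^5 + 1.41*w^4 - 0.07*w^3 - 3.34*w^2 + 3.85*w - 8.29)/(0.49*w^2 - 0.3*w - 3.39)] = (0.8526*w^6 + 0.6858*w^5 - 11.1343*w^4 - 19.0776*w^3 - 0.1726*w^2 + 30.7694*w - 15.5385)/(0.2401*w^4 - 0.294*w^3 - 3.2322*w^2 + 2.034*w + 11.4921)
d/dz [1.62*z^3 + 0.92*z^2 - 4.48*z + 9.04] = 4.86*z^2 + 1.84*z - 4.48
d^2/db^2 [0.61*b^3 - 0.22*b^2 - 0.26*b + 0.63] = 3.66*b - 0.44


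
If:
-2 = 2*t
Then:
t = -1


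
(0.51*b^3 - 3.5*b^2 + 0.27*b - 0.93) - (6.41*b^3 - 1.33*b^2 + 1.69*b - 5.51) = -5.9*b^3 - 2.17*b^2 - 1.42*b + 4.58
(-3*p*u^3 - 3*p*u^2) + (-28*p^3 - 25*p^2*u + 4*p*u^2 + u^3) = -28*p^3 - 25*p^2*u - 3*p*u^3 + p*u^2 + u^3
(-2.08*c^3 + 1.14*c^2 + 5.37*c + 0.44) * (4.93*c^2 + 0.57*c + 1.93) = -10.2544*c^5 + 4.4346*c^4 + 23.1095*c^3 + 7.4303*c^2 + 10.6149*c + 0.8492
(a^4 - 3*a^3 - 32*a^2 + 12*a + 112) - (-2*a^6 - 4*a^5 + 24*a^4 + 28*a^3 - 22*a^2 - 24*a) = 2*a^6 + 4*a^5 - 23*a^4 - 31*a^3 - 10*a^2 + 36*a + 112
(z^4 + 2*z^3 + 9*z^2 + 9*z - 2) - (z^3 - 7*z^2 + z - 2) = z^4 + z^3 + 16*z^2 + 8*z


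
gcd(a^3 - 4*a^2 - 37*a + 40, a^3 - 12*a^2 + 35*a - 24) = a^2 - 9*a + 8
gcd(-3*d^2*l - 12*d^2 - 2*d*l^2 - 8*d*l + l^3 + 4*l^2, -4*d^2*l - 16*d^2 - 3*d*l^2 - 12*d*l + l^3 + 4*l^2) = d*l + 4*d + l^2 + 4*l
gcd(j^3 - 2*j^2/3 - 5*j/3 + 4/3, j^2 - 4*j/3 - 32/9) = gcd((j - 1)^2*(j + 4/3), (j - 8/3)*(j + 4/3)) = j + 4/3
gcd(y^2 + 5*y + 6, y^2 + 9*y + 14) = y + 2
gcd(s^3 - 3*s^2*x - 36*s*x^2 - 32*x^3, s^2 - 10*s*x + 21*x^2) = 1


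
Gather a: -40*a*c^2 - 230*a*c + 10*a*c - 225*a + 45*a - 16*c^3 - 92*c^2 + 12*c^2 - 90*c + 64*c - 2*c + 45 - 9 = a*(-40*c^2 - 220*c - 180) - 16*c^3 - 80*c^2 - 28*c + 36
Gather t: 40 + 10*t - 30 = 10*t + 10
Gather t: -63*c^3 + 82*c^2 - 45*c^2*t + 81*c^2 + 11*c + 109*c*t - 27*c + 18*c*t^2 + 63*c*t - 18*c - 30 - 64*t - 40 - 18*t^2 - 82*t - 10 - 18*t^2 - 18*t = -63*c^3 + 163*c^2 - 34*c + t^2*(18*c - 36) + t*(-45*c^2 + 172*c - 164) - 80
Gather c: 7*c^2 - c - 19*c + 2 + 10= 7*c^2 - 20*c + 12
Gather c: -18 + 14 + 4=0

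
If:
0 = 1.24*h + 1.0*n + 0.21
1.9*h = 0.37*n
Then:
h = -0.03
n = -0.17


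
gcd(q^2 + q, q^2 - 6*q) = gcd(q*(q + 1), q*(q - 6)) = q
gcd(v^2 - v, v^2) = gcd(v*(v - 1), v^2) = v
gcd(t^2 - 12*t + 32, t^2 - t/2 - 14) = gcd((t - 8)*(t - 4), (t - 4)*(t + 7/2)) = t - 4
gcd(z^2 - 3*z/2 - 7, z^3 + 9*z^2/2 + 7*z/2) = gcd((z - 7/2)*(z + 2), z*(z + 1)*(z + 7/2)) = 1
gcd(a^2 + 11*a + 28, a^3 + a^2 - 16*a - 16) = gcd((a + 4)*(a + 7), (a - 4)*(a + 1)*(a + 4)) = a + 4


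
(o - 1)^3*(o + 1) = o^4 - 2*o^3 + 2*o - 1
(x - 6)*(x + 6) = x^2 - 36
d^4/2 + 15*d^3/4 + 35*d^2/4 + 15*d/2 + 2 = (d/2 + 1/4)*(d + 1)*(d + 2)*(d + 4)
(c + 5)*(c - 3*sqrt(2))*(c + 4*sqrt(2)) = c^3 + sqrt(2)*c^2 + 5*c^2 - 24*c + 5*sqrt(2)*c - 120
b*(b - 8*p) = b^2 - 8*b*p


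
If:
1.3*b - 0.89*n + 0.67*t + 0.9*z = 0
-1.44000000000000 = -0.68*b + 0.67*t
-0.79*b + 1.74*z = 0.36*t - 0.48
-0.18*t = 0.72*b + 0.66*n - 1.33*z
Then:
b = 0.51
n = -0.88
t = -1.64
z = -0.38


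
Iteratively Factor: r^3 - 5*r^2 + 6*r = (r - 3)*(r^2 - 2*r) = r*(r - 3)*(r - 2)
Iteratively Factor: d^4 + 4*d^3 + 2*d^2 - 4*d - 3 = (d + 3)*(d^3 + d^2 - d - 1) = (d - 1)*(d + 3)*(d^2 + 2*d + 1) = (d - 1)*(d + 1)*(d + 3)*(d + 1)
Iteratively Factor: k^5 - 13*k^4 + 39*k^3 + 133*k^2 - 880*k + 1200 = (k - 3)*(k^4 - 10*k^3 + 9*k^2 + 160*k - 400) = (k - 3)*(k + 4)*(k^3 - 14*k^2 + 65*k - 100) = (k - 5)*(k - 3)*(k + 4)*(k^2 - 9*k + 20) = (k - 5)^2*(k - 3)*(k + 4)*(k - 4)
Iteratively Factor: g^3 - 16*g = (g)*(g^2 - 16) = g*(g + 4)*(g - 4)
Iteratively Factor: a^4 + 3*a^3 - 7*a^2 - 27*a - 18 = (a + 2)*(a^3 + a^2 - 9*a - 9) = (a + 1)*(a + 2)*(a^2 - 9) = (a + 1)*(a + 2)*(a + 3)*(a - 3)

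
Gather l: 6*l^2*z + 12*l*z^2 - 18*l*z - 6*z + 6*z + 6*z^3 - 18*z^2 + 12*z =6*l^2*z + l*(12*z^2 - 18*z) + 6*z^3 - 18*z^2 + 12*z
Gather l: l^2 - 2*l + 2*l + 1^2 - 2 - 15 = l^2 - 16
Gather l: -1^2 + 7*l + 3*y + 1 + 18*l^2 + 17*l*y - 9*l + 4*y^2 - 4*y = 18*l^2 + l*(17*y - 2) + 4*y^2 - y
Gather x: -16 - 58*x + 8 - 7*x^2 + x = -7*x^2 - 57*x - 8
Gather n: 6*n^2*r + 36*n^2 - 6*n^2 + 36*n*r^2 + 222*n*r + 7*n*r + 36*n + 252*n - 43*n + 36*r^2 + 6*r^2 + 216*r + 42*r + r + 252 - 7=n^2*(6*r + 30) + n*(36*r^2 + 229*r + 245) + 42*r^2 + 259*r + 245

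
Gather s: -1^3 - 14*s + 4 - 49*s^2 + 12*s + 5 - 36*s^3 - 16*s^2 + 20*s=-36*s^3 - 65*s^2 + 18*s + 8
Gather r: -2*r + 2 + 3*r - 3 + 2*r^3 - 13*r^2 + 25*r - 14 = 2*r^3 - 13*r^2 + 26*r - 15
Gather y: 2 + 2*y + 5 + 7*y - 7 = 9*y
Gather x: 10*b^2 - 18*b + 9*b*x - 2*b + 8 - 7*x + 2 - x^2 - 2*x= 10*b^2 - 20*b - x^2 + x*(9*b - 9) + 10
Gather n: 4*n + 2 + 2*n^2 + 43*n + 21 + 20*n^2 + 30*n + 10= 22*n^2 + 77*n + 33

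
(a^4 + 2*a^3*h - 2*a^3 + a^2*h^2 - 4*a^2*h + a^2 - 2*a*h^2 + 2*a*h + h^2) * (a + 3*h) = a^5 + 5*a^4*h - 2*a^4 + 7*a^3*h^2 - 10*a^3*h + a^3 + 3*a^2*h^3 - 14*a^2*h^2 + 5*a^2*h - 6*a*h^3 + 7*a*h^2 + 3*h^3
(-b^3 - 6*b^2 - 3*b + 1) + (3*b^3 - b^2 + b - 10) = 2*b^3 - 7*b^2 - 2*b - 9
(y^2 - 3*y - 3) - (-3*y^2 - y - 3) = 4*y^2 - 2*y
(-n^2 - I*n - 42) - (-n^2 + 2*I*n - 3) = -3*I*n - 39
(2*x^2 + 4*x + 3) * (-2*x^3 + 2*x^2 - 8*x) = -4*x^5 - 4*x^4 - 14*x^3 - 26*x^2 - 24*x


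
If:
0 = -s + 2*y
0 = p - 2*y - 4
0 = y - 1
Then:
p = 6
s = 2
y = 1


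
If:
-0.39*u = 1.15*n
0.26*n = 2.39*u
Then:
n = 0.00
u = 0.00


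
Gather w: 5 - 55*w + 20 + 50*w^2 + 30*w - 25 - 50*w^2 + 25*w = 0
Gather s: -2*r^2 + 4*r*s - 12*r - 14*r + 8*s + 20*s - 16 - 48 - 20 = -2*r^2 - 26*r + s*(4*r + 28) - 84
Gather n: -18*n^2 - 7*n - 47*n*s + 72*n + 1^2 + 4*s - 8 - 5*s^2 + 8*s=-18*n^2 + n*(65 - 47*s) - 5*s^2 + 12*s - 7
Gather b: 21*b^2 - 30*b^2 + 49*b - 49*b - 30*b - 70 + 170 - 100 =-9*b^2 - 30*b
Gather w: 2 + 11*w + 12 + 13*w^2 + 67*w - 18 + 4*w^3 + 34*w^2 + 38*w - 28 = 4*w^3 + 47*w^2 + 116*w - 32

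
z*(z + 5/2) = z^2 + 5*z/2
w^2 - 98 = (w - 7*sqrt(2))*(w + 7*sqrt(2))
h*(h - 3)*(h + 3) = h^3 - 9*h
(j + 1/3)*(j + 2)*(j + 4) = j^3 + 19*j^2/3 + 10*j + 8/3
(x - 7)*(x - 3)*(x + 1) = x^3 - 9*x^2 + 11*x + 21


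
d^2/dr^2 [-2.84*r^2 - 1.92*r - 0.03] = -5.68000000000000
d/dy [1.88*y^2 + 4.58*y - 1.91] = 3.76*y + 4.58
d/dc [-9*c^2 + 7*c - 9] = 7 - 18*c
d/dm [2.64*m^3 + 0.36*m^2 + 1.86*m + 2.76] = 7.92*m^2 + 0.72*m + 1.86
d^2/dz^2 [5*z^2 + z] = 10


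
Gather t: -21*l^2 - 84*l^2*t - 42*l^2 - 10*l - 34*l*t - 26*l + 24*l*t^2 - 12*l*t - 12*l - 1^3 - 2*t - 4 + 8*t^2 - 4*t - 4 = -63*l^2 - 48*l + t^2*(24*l + 8) + t*(-84*l^2 - 46*l - 6) - 9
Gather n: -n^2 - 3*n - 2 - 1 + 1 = -n^2 - 3*n - 2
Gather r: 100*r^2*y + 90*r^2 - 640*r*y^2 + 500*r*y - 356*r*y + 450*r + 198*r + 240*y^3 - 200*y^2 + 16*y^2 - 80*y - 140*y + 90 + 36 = r^2*(100*y + 90) + r*(-640*y^2 + 144*y + 648) + 240*y^3 - 184*y^2 - 220*y + 126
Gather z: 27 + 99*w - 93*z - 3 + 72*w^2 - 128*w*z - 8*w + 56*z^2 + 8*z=72*w^2 + 91*w + 56*z^2 + z*(-128*w - 85) + 24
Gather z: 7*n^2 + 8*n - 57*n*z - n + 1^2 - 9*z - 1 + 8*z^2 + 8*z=7*n^2 + 7*n + 8*z^2 + z*(-57*n - 1)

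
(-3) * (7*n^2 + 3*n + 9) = -21*n^2 - 9*n - 27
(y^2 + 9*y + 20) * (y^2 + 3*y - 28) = y^4 + 12*y^3 + 19*y^2 - 192*y - 560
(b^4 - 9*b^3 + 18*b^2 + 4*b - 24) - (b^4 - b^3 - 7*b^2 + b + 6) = -8*b^3 + 25*b^2 + 3*b - 30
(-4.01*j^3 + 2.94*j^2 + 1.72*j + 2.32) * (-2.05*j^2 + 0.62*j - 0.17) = 8.2205*j^5 - 8.5132*j^4 - 1.0215*j^3 - 4.1894*j^2 + 1.146*j - 0.3944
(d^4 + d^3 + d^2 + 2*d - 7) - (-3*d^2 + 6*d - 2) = d^4 + d^3 + 4*d^2 - 4*d - 5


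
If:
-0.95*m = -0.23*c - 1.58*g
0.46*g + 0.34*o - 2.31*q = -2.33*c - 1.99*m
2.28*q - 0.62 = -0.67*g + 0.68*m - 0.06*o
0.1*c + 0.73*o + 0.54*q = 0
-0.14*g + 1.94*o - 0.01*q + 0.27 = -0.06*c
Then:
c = 7.72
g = -5.90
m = -7.94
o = -0.81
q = -0.34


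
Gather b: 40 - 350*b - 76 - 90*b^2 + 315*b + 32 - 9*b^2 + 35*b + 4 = -99*b^2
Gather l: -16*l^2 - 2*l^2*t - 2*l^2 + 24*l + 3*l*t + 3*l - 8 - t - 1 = l^2*(-2*t - 18) + l*(3*t + 27) - t - 9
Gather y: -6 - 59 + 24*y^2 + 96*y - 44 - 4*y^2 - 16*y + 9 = 20*y^2 + 80*y - 100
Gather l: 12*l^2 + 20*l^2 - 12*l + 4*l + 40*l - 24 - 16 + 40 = 32*l^2 + 32*l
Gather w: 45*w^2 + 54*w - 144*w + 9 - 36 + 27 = 45*w^2 - 90*w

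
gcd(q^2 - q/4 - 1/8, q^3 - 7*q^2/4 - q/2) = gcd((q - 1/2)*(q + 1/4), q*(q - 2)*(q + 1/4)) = q + 1/4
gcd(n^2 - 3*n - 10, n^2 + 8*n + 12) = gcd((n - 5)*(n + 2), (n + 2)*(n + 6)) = n + 2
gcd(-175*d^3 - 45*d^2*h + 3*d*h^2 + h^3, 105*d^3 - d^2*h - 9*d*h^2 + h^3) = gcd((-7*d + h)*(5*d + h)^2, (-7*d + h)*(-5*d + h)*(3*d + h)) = 7*d - h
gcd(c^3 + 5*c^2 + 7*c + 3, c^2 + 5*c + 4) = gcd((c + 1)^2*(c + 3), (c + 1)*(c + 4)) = c + 1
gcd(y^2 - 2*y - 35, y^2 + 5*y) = y + 5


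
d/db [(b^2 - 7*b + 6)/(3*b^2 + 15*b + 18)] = 4*(b^2 - 6)/(b^4 + 10*b^3 + 37*b^2 + 60*b + 36)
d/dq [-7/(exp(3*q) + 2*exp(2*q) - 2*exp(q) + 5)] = (21*exp(2*q) + 28*exp(q) - 14)*exp(q)/(exp(3*q) + 2*exp(2*q) - 2*exp(q) + 5)^2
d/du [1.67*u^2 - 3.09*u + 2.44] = 3.34*u - 3.09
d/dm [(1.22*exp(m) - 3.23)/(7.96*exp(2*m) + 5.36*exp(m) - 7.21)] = (-9.7112*exp(2*m) + 51.4216*exp(m) + 8.5166)*exp(m)/(63.3616*exp(4*m) + 85.3312*exp(3*m) - 86.0536*exp(2*m) - 77.2912*exp(m) + 51.9841)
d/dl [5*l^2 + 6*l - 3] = 10*l + 6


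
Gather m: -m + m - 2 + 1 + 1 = 0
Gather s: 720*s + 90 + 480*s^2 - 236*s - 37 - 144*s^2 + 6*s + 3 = 336*s^2 + 490*s + 56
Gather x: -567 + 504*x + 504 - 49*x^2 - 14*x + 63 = -49*x^2 + 490*x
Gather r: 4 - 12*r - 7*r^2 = -7*r^2 - 12*r + 4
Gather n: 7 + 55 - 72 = -10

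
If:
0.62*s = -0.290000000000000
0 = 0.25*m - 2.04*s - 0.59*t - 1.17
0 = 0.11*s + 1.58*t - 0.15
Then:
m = 1.16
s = -0.47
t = 0.13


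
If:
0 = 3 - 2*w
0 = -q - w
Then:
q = -3/2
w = 3/2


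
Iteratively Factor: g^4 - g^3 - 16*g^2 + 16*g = (g - 1)*(g^3 - 16*g) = (g - 4)*(g - 1)*(g^2 + 4*g) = g*(g - 4)*(g - 1)*(g + 4)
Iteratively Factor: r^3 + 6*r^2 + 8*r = (r + 4)*(r^2 + 2*r) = (r + 2)*(r + 4)*(r)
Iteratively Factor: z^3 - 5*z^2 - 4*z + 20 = (z - 5)*(z^2 - 4) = (z - 5)*(z + 2)*(z - 2)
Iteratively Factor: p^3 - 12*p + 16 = (p - 2)*(p^2 + 2*p - 8) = (p - 2)^2*(p + 4)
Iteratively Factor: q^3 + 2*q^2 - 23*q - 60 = (q + 3)*(q^2 - q - 20) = (q + 3)*(q + 4)*(q - 5)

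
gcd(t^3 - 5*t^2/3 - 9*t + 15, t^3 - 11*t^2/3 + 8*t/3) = 1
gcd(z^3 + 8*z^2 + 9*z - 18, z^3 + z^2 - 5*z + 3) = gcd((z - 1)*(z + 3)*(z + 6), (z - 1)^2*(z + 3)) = z^2 + 2*z - 3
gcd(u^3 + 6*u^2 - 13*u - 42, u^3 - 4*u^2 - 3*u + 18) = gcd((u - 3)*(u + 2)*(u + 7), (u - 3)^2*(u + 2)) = u^2 - u - 6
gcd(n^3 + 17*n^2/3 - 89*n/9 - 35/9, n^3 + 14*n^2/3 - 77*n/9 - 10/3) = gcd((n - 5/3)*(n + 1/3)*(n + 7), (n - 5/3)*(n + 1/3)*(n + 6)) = n^2 - 4*n/3 - 5/9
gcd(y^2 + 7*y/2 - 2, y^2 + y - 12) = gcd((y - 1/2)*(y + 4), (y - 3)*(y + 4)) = y + 4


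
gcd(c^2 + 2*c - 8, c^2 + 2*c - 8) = c^2 + 2*c - 8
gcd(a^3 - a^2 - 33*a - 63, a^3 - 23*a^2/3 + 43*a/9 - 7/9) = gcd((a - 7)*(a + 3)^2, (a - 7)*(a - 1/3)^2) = a - 7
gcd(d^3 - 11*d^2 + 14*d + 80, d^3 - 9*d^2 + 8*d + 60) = d^2 - 3*d - 10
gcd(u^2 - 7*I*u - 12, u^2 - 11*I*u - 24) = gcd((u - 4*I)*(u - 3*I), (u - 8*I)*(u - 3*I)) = u - 3*I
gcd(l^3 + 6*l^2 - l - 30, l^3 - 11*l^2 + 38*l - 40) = l - 2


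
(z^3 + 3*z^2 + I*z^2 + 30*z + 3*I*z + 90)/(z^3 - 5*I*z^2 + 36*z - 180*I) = (z + 3)/(z - 6*I)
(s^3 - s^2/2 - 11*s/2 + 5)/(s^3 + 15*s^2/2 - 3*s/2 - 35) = (s - 1)/(s + 7)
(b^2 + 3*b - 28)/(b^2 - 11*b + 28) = (b + 7)/(b - 7)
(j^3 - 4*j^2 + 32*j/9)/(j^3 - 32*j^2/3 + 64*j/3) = (j - 4/3)/(j - 8)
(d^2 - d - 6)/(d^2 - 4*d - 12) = (d - 3)/(d - 6)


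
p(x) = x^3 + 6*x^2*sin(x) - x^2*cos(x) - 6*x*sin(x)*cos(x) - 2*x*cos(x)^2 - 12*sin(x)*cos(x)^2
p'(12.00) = 933.94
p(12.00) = 1162.98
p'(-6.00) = 328.52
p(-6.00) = -172.58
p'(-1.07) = 25.97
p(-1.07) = -7.58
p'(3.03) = -25.01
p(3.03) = 37.78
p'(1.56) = 38.20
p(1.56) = 18.27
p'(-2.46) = -6.77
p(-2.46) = -18.32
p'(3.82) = -59.61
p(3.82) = 0.89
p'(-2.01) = -2.62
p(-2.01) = -21.01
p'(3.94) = -57.91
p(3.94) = -6.18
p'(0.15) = -14.51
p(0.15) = -2.18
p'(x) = x^2*sin(x) + 6*x^2*cos(x) + 3*x^2 + 6*x*sin(x)^2 + 4*x*sin(x)*cos(x) + 12*x*sin(x) - 6*x*cos(x)^2 - 2*x*cos(x) + 24*sin(x)^2*cos(x) - 6*sin(x)*cos(x) - 12*cos(x)^3 - 2*cos(x)^2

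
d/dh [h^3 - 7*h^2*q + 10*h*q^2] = 3*h^2 - 14*h*q + 10*q^2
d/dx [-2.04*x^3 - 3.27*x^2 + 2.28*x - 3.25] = -6.12*x^2 - 6.54*x + 2.28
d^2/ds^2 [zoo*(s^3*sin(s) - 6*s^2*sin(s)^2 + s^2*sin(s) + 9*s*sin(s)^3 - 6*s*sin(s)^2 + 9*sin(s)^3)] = zoo*s^3*sin(s) + zoo*s^2*sin(s + pi/4) + zoo*s^2 + zoo*s*sin(s) + zoo*s*sin(2*s) + zoo*s*cos(s) + zoo*s + zoo*sin(s) + zoo*cos(s) + zoo*cos(3*s) + zoo*cos(2*s + pi/4) + zoo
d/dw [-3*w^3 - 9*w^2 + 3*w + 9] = -9*w^2 - 18*w + 3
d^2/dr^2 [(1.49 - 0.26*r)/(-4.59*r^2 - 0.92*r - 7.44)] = ((13.1998 - 7.1604*r)*(4.59*r^2 + 0.92*r + 7.44) + (0.26*r - 1.49)*(9.18*r + 0.92)*(18.36*r + 1.84))/(4.59*r^2 + 0.92*r + 7.44)^3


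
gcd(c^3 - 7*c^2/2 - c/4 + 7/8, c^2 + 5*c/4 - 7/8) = c - 1/2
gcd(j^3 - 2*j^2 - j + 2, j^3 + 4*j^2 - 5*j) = j - 1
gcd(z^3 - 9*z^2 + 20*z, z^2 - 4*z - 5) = z - 5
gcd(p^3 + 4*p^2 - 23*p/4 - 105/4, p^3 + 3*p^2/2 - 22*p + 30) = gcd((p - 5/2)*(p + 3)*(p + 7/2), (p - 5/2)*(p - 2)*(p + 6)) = p - 5/2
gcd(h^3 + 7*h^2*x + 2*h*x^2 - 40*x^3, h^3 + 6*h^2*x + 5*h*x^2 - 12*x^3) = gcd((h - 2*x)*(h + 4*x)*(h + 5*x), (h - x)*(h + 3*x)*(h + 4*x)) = h + 4*x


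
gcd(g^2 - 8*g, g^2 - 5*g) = g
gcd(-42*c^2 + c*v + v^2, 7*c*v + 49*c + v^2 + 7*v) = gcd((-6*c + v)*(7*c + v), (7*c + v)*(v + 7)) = 7*c + v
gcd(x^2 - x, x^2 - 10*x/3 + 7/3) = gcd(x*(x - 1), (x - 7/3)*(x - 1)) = x - 1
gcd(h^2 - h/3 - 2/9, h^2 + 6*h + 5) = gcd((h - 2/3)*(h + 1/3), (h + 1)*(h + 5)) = 1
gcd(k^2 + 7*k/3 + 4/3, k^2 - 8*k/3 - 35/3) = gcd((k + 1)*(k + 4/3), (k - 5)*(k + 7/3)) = 1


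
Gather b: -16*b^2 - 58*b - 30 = -16*b^2 - 58*b - 30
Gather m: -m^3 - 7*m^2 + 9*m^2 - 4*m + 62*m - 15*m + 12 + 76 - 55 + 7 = -m^3 + 2*m^2 + 43*m + 40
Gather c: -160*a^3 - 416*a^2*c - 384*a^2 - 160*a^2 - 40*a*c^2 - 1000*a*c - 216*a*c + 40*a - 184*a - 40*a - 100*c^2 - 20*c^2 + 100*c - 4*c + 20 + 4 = -160*a^3 - 544*a^2 - 184*a + c^2*(-40*a - 120) + c*(-416*a^2 - 1216*a + 96) + 24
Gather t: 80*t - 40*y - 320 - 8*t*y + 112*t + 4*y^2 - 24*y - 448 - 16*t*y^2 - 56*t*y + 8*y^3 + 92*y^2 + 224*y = t*(-16*y^2 - 64*y + 192) + 8*y^3 + 96*y^2 + 160*y - 768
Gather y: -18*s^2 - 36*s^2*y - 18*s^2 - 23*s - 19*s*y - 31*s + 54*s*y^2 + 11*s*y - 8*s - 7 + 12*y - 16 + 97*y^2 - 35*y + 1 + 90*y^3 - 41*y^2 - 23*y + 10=-36*s^2 - 62*s + 90*y^3 + y^2*(54*s + 56) + y*(-36*s^2 - 8*s - 46) - 12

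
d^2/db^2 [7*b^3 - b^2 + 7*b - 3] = 42*b - 2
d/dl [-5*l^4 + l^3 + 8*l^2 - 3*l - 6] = -20*l^3 + 3*l^2 + 16*l - 3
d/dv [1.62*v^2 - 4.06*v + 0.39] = 3.24*v - 4.06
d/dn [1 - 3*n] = -3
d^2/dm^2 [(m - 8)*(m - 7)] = 2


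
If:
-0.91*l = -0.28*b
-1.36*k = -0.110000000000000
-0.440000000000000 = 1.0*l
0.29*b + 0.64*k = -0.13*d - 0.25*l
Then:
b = -1.43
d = 3.64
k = 0.08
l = -0.44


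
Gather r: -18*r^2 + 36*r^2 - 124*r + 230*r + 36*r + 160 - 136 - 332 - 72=18*r^2 + 142*r - 380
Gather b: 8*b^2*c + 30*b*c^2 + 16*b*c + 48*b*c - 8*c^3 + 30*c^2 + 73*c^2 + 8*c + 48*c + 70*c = 8*b^2*c + b*(30*c^2 + 64*c) - 8*c^3 + 103*c^2 + 126*c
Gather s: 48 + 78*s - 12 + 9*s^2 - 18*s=9*s^2 + 60*s + 36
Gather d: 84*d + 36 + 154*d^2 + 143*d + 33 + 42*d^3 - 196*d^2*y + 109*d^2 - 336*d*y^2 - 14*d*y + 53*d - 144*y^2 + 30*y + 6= 42*d^3 + d^2*(263 - 196*y) + d*(-336*y^2 - 14*y + 280) - 144*y^2 + 30*y + 75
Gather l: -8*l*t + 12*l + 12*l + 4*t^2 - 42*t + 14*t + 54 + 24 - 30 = l*(24 - 8*t) + 4*t^2 - 28*t + 48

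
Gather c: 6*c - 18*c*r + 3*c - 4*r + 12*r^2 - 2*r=c*(9 - 18*r) + 12*r^2 - 6*r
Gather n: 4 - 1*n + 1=5 - n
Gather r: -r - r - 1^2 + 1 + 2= 2 - 2*r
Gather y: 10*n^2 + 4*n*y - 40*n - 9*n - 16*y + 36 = 10*n^2 - 49*n + y*(4*n - 16) + 36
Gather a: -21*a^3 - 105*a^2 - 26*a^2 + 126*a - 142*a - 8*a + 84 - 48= -21*a^3 - 131*a^2 - 24*a + 36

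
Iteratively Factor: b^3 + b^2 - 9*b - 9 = (b - 3)*(b^2 + 4*b + 3) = (b - 3)*(b + 1)*(b + 3)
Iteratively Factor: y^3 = (y)*(y^2) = y^2*(y)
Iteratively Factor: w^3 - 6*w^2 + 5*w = (w)*(w^2 - 6*w + 5) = w*(w - 1)*(w - 5)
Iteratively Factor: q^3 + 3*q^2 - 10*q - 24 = (q + 2)*(q^2 + q - 12) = (q + 2)*(q + 4)*(q - 3)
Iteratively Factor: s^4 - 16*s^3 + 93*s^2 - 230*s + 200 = (s - 5)*(s^3 - 11*s^2 + 38*s - 40) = (s - 5)*(s - 2)*(s^2 - 9*s + 20) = (s - 5)^2*(s - 2)*(s - 4)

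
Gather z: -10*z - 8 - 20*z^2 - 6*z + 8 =-20*z^2 - 16*z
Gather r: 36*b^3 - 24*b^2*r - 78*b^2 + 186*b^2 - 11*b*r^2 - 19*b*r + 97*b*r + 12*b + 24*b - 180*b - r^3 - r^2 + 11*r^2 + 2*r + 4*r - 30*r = 36*b^3 + 108*b^2 - 144*b - r^3 + r^2*(10 - 11*b) + r*(-24*b^2 + 78*b - 24)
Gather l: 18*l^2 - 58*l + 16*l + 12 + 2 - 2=18*l^2 - 42*l + 12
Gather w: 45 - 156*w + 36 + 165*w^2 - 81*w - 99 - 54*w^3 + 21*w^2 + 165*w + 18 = -54*w^3 + 186*w^2 - 72*w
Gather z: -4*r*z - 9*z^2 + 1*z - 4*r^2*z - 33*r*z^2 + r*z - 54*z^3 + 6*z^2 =-54*z^3 + z^2*(-33*r - 3) + z*(-4*r^2 - 3*r + 1)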